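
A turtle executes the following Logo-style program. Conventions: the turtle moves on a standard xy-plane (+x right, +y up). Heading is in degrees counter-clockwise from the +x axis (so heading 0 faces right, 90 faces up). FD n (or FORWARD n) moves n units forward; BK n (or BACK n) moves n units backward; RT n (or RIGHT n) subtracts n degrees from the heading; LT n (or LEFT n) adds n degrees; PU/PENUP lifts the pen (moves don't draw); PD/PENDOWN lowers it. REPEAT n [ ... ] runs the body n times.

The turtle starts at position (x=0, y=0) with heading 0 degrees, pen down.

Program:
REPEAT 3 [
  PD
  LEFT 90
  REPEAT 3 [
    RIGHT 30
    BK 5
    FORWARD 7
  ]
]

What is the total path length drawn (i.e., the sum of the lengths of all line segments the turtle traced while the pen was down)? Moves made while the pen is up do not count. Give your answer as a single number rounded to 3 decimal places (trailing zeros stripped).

Executing turtle program step by step:
Start: pos=(0,0), heading=0, pen down
REPEAT 3 [
  -- iteration 1/3 --
  PD: pen down
  LT 90: heading 0 -> 90
  REPEAT 3 [
    -- iteration 1/3 --
    RT 30: heading 90 -> 60
    BK 5: (0,0) -> (-2.5,-4.33) [heading=60, draw]
    FD 7: (-2.5,-4.33) -> (1,1.732) [heading=60, draw]
    -- iteration 2/3 --
    RT 30: heading 60 -> 30
    BK 5: (1,1.732) -> (-3.33,-0.768) [heading=30, draw]
    FD 7: (-3.33,-0.768) -> (2.732,2.732) [heading=30, draw]
    -- iteration 3/3 --
    RT 30: heading 30 -> 0
    BK 5: (2.732,2.732) -> (-2.268,2.732) [heading=0, draw]
    FD 7: (-2.268,2.732) -> (4.732,2.732) [heading=0, draw]
  ]
  -- iteration 2/3 --
  PD: pen down
  LT 90: heading 0 -> 90
  REPEAT 3 [
    -- iteration 1/3 --
    RT 30: heading 90 -> 60
    BK 5: (4.732,2.732) -> (2.232,-1.598) [heading=60, draw]
    FD 7: (2.232,-1.598) -> (5.732,4.464) [heading=60, draw]
    -- iteration 2/3 --
    RT 30: heading 60 -> 30
    BK 5: (5.732,4.464) -> (1.402,1.964) [heading=30, draw]
    FD 7: (1.402,1.964) -> (7.464,5.464) [heading=30, draw]
    -- iteration 3/3 --
    RT 30: heading 30 -> 0
    BK 5: (7.464,5.464) -> (2.464,5.464) [heading=0, draw]
    FD 7: (2.464,5.464) -> (9.464,5.464) [heading=0, draw]
  ]
  -- iteration 3/3 --
  PD: pen down
  LT 90: heading 0 -> 90
  REPEAT 3 [
    -- iteration 1/3 --
    RT 30: heading 90 -> 60
    BK 5: (9.464,5.464) -> (6.964,1.134) [heading=60, draw]
    FD 7: (6.964,1.134) -> (10.464,7.196) [heading=60, draw]
    -- iteration 2/3 --
    RT 30: heading 60 -> 30
    BK 5: (10.464,7.196) -> (6.134,4.696) [heading=30, draw]
    FD 7: (6.134,4.696) -> (12.196,8.196) [heading=30, draw]
    -- iteration 3/3 --
    RT 30: heading 30 -> 0
    BK 5: (12.196,8.196) -> (7.196,8.196) [heading=0, draw]
    FD 7: (7.196,8.196) -> (14.196,8.196) [heading=0, draw]
  ]
]
Final: pos=(14.196,8.196), heading=0, 18 segment(s) drawn

Segment lengths:
  seg 1: (0,0) -> (-2.5,-4.33), length = 5
  seg 2: (-2.5,-4.33) -> (1,1.732), length = 7
  seg 3: (1,1.732) -> (-3.33,-0.768), length = 5
  seg 4: (-3.33,-0.768) -> (2.732,2.732), length = 7
  seg 5: (2.732,2.732) -> (-2.268,2.732), length = 5
  seg 6: (-2.268,2.732) -> (4.732,2.732), length = 7
  seg 7: (4.732,2.732) -> (2.232,-1.598), length = 5
  seg 8: (2.232,-1.598) -> (5.732,4.464), length = 7
  seg 9: (5.732,4.464) -> (1.402,1.964), length = 5
  seg 10: (1.402,1.964) -> (7.464,5.464), length = 7
  seg 11: (7.464,5.464) -> (2.464,5.464), length = 5
  seg 12: (2.464,5.464) -> (9.464,5.464), length = 7
  seg 13: (9.464,5.464) -> (6.964,1.134), length = 5
  seg 14: (6.964,1.134) -> (10.464,7.196), length = 7
  seg 15: (10.464,7.196) -> (6.134,4.696), length = 5
  seg 16: (6.134,4.696) -> (12.196,8.196), length = 7
  seg 17: (12.196,8.196) -> (7.196,8.196), length = 5
  seg 18: (7.196,8.196) -> (14.196,8.196), length = 7
Total = 108

Answer: 108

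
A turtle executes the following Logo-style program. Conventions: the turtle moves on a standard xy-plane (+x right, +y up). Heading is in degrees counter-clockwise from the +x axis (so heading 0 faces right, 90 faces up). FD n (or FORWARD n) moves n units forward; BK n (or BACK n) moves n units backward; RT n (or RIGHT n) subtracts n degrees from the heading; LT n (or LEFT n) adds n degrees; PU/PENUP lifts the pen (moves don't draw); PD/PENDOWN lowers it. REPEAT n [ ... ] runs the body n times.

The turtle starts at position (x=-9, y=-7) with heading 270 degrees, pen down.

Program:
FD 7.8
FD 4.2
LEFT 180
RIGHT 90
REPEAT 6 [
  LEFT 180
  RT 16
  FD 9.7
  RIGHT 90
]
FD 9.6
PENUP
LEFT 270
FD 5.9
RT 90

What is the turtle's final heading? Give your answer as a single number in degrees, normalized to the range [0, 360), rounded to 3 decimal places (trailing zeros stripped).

Answer: 264

Derivation:
Executing turtle program step by step:
Start: pos=(-9,-7), heading=270, pen down
FD 7.8: (-9,-7) -> (-9,-14.8) [heading=270, draw]
FD 4.2: (-9,-14.8) -> (-9,-19) [heading=270, draw]
LT 180: heading 270 -> 90
RT 90: heading 90 -> 0
REPEAT 6 [
  -- iteration 1/6 --
  LT 180: heading 0 -> 180
  RT 16: heading 180 -> 164
  FD 9.7: (-9,-19) -> (-18.324,-16.326) [heading=164, draw]
  RT 90: heading 164 -> 74
  -- iteration 2/6 --
  LT 180: heading 74 -> 254
  RT 16: heading 254 -> 238
  FD 9.7: (-18.324,-16.326) -> (-23.464,-24.552) [heading=238, draw]
  RT 90: heading 238 -> 148
  -- iteration 3/6 --
  LT 180: heading 148 -> 328
  RT 16: heading 328 -> 312
  FD 9.7: (-23.464,-24.552) -> (-16.974,-31.761) [heading=312, draw]
  RT 90: heading 312 -> 222
  -- iteration 4/6 --
  LT 180: heading 222 -> 42
  RT 16: heading 42 -> 26
  FD 9.7: (-16.974,-31.761) -> (-8.256,-27.509) [heading=26, draw]
  RT 90: heading 26 -> 296
  -- iteration 5/6 --
  LT 180: heading 296 -> 116
  RT 16: heading 116 -> 100
  FD 9.7: (-8.256,-27.509) -> (-9.94,-17.956) [heading=100, draw]
  RT 90: heading 100 -> 10
  -- iteration 6/6 --
  LT 180: heading 10 -> 190
  RT 16: heading 190 -> 174
  FD 9.7: (-9.94,-17.956) -> (-19.587,-16.942) [heading=174, draw]
  RT 90: heading 174 -> 84
]
FD 9.6: (-19.587,-16.942) -> (-18.583,-7.395) [heading=84, draw]
PU: pen up
LT 270: heading 84 -> 354
FD 5.9: (-18.583,-7.395) -> (-12.716,-8.011) [heading=354, move]
RT 90: heading 354 -> 264
Final: pos=(-12.716,-8.011), heading=264, 9 segment(s) drawn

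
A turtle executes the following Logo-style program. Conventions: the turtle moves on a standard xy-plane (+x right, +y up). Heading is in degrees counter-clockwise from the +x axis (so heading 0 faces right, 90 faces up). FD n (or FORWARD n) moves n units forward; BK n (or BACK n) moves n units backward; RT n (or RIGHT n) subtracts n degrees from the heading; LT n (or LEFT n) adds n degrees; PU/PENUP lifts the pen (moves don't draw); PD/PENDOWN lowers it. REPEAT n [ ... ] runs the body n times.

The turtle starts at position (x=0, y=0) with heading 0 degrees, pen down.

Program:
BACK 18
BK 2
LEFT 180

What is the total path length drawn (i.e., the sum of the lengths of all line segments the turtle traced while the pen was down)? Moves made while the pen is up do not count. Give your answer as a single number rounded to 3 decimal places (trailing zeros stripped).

Answer: 20

Derivation:
Executing turtle program step by step:
Start: pos=(0,0), heading=0, pen down
BK 18: (0,0) -> (-18,0) [heading=0, draw]
BK 2: (-18,0) -> (-20,0) [heading=0, draw]
LT 180: heading 0 -> 180
Final: pos=(-20,0), heading=180, 2 segment(s) drawn

Segment lengths:
  seg 1: (0,0) -> (-18,0), length = 18
  seg 2: (-18,0) -> (-20,0), length = 2
Total = 20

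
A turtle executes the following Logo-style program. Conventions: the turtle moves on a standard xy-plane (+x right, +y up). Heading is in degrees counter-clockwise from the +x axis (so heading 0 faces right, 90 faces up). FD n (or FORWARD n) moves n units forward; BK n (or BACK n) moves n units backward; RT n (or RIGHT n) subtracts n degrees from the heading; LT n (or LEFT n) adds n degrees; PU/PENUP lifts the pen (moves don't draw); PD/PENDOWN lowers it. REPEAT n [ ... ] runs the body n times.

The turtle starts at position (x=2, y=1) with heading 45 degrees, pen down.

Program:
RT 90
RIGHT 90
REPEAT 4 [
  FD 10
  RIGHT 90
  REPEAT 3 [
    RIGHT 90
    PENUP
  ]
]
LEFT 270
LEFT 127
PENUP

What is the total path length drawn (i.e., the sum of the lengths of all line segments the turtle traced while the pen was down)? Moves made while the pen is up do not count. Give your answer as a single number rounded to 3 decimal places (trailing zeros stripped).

Answer: 10

Derivation:
Executing turtle program step by step:
Start: pos=(2,1), heading=45, pen down
RT 90: heading 45 -> 315
RT 90: heading 315 -> 225
REPEAT 4 [
  -- iteration 1/4 --
  FD 10: (2,1) -> (-5.071,-6.071) [heading=225, draw]
  RT 90: heading 225 -> 135
  REPEAT 3 [
    -- iteration 1/3 --
    RT 90: heading 135 -> 45
    PU: pen up
    -- iteration 2/3 --
    RT 90: heading 45 -> 315
    PU: pen up
    -- iteration 3/3 --
    RT 90: heading 315 -> 225
    PU: pen up
  ]
  -- iteration 2/4 --
  FD 10: (-5.071,-6.071) -> (-12.142,-13.142) [heading=225, move]
  RT 90: heading 225 -> 135
  REPEAT 3 [
    -- iteration 1/3 --
    RT 90: heading 135 -> 45
    PU: pen up
    -- iteration 2/3 --
    RT 90: heading 45 -> 315
    PU: pen up
    -- iteration 3/3 --
    RT 90: heading 315 -> 225
    PU: pen up
  ]
  -- iteration 3/4 --
  FD 10: (-12.142,-13.142) -> (-19.213,-20.213) [heading=225, move]
  RT 90: heading 225 -> 135
  REPEAT 3 [
    -- iteration 1/3 --
    RT 90: heading 135 -> 45
    PU: pen up
    -- iteration 2/3 --
    RT 90: heading 45 -> 315
    PU: pen up
    -- iteration 3/3 --
    RT 90: heading 315 -> 225
    PU: pen up
  ]
  -- iteration 4/4 --
  FD 10: (-19.213,-20.213) -> (-26.284,-27.284) [heading=225, move]
  RT 90: heading 225 -> 135
  REPEAT 3 [
    -- iteration 1/3 --
    RT 90: heading 135 -> 45
    PU: pen up
    -- iteration 2/3 --
    RT 90: heading 45 -> 315
    PU: pen up
    -- iteration 3/3 --
    RT 90: heading 315 -> 225
    PU: pen up
  ]
]
LT 270: heading 225 -> 135
LT 127: heading 135 -> 262
PU: pen up
Final: pos=(-26.284,-27.284), heading=262, 1 segment(s) drawn

Segment lengths:
  seg 1: (2,1) -> (-5.071,-6.071), length = 10
Total = 10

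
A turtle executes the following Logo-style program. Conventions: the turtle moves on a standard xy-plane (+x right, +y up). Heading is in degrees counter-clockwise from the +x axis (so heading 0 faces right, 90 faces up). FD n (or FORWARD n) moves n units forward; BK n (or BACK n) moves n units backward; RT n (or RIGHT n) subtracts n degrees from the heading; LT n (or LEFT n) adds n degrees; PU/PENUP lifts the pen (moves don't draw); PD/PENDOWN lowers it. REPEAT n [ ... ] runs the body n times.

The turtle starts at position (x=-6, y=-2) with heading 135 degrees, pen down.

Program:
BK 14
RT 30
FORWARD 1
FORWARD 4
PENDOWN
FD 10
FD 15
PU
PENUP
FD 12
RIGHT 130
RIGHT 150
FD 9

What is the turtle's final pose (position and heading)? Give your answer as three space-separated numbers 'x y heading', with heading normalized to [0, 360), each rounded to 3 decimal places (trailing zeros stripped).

Executing turtle program step by step:
Start: pos=(-6,-2), heading=135, pen down
BK 14: (-6,-2) -> (3.899,-11.899) [heading=135, draw]
RT 30: heading 135 -> 105
FD 1: (3.899,-11.899) -> (3.641,-10.934) [heading=105, draw]
FD 4: (3.641,-10.934) -> (2.605,-7.07) [heading=105, draw]
PD: pen down
FD 10: (2.605,-7.07) -> (0.017,2.589) [heading=105, draw]
FD 15: (0.017,2.589) -> (-3.865,17.078) [heading=105, draw]
PU: pen up
PU: pen up
FD 12: (-3.865,17.078) -> (-6.971,28.669) [heading=105, move]
RT 130: heading 105 -> 335
RT 150: heading 335 -> 185
FD 9: (-6.971,28.669) -> (-15.937,27.885) [heading=185, move]
Final: pos=(-15.937,27.885), heading=185, 5 segment(s) drawn

Answer: -15.937 27.885 185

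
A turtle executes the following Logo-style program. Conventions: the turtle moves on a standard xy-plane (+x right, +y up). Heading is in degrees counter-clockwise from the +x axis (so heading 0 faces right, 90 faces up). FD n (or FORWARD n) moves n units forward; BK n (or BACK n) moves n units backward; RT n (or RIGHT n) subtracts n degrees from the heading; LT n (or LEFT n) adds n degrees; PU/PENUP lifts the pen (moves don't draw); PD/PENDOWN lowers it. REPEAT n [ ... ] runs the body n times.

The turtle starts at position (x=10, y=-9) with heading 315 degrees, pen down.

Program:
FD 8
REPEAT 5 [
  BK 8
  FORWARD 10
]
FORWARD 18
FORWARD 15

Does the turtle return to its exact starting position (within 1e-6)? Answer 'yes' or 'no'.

Executing turtle program step by step:
Start: pos=(10,-9), heading=315, pen down
FD 8: (10,-9) -> (15.657,-14.657) [heading=315, draw]
REPEAT 5 [
  -- iteration 1/5 --
  BK 8: (15.657,-14.657) -> (10,-9) [heading=315, draw]
  FD 10: (10,-9) -> (17.071,-16.071) [heading=315, draw]
  -- iteration 2/5 --
  BK 8: (17.071,-16.071) -> (11.414,-10.414) [heading=315, draw]
  FD 10: (11.414,-10.414) -> (18.485,-17.485) [heading=315, draw]
  -- iteration 3/5 --
  BK 8: (18.485,-17.485) -> (12.828,-11.828) [heading=315, draw]
  FD 10: (12.828,-11.828) -> (19.899,-18.899) [heading=315, draw]
  -- iteration 4/5 --
  BK 8: (19.899,-18.899) -> (14.243,-13.243) [heading=315, draw]
  FD 10: (14.243,-13.243) -> (21.314,-20.314) [heading=315, draw]
  -- iteration 5/5 --
  BK 8: (21.314,-20.314) -> (15.657,-14.657) [heading=315, draw]
  FD 10: (15.657,-14.657) -> (22.728,-21.728) [heading=315, draw]
]
FD 18: (22.728,-21.728) -> (35.456,-34.456) [heading=315, draw]
FD 15: (35.456,-34.456) -> (46.062,-45.062) [heading=315, draw]
Final: pos=(46.062,-45.062), heading=315, 13 segment(s) drawn

Start position: (10, -9)
Final position: (46.062, -45.062)
Distance = 51; >= 1e-6 -> NOT closed

Answer: no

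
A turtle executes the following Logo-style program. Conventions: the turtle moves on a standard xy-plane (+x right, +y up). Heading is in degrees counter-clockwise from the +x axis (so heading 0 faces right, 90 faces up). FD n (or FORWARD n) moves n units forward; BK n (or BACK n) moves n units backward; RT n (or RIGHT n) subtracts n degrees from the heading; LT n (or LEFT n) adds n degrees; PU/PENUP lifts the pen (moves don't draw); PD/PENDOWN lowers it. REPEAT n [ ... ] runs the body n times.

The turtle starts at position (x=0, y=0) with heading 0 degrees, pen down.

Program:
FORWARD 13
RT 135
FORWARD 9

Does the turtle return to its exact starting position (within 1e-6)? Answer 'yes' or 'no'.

Executing turtle program step by step:
Start: pos=(0,0), heading=0, pen down
FD 13: (0,0) -> (13,0) [heading=0, draw]
RT 135: heading 0 -> 225
FD 9: (13,0) -> (6.636,-6.364) [heading=225, draw]
Final: pos=(6.636,-6.364), heading=225, 2 segment(s) drawn

Start position: (0, 0)
Final position: (6.636, -6.364)
Distance = 9.194; >= 1e-6 -> NOT closed

Answer: no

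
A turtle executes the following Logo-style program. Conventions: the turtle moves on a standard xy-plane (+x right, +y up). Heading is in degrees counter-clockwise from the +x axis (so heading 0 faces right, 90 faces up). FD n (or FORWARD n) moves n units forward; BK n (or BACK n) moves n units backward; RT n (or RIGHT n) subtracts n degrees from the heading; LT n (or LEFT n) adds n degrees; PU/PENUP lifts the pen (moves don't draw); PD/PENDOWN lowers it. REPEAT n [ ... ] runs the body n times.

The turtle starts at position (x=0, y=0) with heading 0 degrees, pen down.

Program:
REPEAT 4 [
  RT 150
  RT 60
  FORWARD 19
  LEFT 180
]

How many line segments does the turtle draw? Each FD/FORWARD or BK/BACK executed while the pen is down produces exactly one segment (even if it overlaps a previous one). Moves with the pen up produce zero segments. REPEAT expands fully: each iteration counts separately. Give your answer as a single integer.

Executing turtle program step by step:
Start: pos=(0,0), heading=0, pen down
REPEAT 4 [
  -- iteration 1/4 --
  RT 150: heading 0 -> 210
  RT 60: heading 210 -> 150
  FD 19: (0,0) -> (-16.454,9.5) [heading=150, draw]
  LT 180: heading 150 -> 330
  -- iteration 2/4 --
  RT 150: heading 330 -> 180
  RT 60: heading 180 -> 120
  FD 19: (-16.454,9.5) -> (-25.954,25.954) [heading=120, draw]
  LT 180: heading 120 -> 300
  -- iteration 3/4 --
  RT 150: heading 300 -> 150
  RT 60: heading 150 -> 90
  FD 19: (-25.954,25.954) -> (-25.954,44.954) [heading=90, draw]
  LT 180: heading 90 -> 270
  -- iteration 4/4 --
  RT 150: heading 270 -> 120
  RT 60: heading 120 -> 60
  FD 19: (-25.954,44.954) -> (-16.454,61.409) [heading=60, draw]
  LT 180: heading 60 -> 240
]
Final: pos=(-16.454,61.409), heading=240, 4 segment(s) drawn
Segments drawn: 4

Answer: 4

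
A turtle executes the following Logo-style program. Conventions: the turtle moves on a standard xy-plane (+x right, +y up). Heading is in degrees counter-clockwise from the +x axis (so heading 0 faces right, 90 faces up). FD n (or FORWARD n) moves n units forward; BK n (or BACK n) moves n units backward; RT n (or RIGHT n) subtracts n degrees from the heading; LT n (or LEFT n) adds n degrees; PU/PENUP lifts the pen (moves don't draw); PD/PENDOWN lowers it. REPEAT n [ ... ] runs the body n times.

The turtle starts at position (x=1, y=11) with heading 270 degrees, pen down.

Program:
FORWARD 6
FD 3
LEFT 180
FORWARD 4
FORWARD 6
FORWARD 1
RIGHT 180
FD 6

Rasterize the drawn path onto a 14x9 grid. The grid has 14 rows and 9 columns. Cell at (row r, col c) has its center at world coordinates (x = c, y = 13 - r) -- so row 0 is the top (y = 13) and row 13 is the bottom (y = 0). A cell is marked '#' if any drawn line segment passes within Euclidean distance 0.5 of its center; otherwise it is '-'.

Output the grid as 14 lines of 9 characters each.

Answer: -#-------
-#-------
-#-------
-#-------
-#-------
-#-------
-#-------
-#-------
-#-------
-#-------
-#-------
-#-------
---------
---------

Derivation:
Segment 0: (1,11) -> (1,5)
Segment 1: (1,5) -> (1,2)
Segment 2: (1,2) -> (1,6)
Segment 3: (1,6) -> (1,12)
Segment 4: (1,12) -> (1,13)
Segment 5: (1,13) -> (1,7)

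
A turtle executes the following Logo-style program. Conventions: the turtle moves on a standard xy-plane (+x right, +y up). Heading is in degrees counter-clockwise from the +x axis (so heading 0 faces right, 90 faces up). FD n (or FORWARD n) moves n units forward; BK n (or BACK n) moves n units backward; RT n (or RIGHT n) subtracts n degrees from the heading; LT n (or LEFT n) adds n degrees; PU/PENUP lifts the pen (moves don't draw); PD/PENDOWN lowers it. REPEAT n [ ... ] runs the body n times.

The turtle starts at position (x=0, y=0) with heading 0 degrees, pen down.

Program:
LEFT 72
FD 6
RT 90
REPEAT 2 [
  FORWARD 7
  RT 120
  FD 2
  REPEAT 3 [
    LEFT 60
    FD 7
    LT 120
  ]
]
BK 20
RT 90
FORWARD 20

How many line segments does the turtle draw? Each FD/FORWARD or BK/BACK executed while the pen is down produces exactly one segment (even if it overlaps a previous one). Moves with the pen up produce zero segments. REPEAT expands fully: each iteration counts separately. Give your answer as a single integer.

Executing turtle program step by step:
Start: pos=(0,0), heading=0, pen down
LT 72: heading 0 -> 72
FD 6: (0,0) -> (1.854,5.706) [heading=72, draw]
RT 90: heading 72 -> 342
REPEAT 2 [
  -- iteration 1/2 --
  FD 7: (1.854,5.706) -> (8.511,3.543) [heading=342, draw]
  RT 120: heading 342 -> 222
  FD 2: (8.511,3.543) -> (7.025,2.205) [heading=222, draw]
  REPEAT 3 [
    -- iteration 1/3 --
    LT 60: heading 222 -> 282
    FD 7: (7.025,2.205) -> (8.481,-4.642) [heading=282, draw]
    LT 120: heading 282 -> 42
    -- iteration 2/3 --
    LT 60: heading 42 -> 102
    FD 7: (8.481,-4.642) -> (7.025,2.205) [heading=102, draw]
    LT 120: heading 102 -> 222
    -- iteration 3/3 --
    LT 60: heading 222 -> 282
    FD 7: (7.025,2.205) -> (8.481,-4.642) [heading=282, draw]
    LT 120: heading 282 -> 42
  ]
  -- iteration 2/2 --
  FD 7: (8.481,-4.642) -> (13.683,0.042) [heading=42, draw]
  RT 120: heading 42 -> 282
  FD 2: (13.683,0.042) -> (14.098,-1.914) [heading=282, draw]
  REPEAT 3 [
    -- iteration 1/3 --
    LT 60: heading 282 -> 342
    FD 7: (14.098,-1.914) -> (20.756,-4.078) [heading=342, draw]
    LT 120: heading 342 -> 102
    -- iteration 2/3 --
    LT 60: heading 102 -> 162
    FD 7: (20.756,-4.078) -> (14.098,-1.914) [heading=162, draw]
    LT 120: heading 162 -> 282
    -- iteration 3/3 --
    LT 60: heading 282 -> 342
    FD 7: (14.098,-1.914) -> (20.756,-4.078) [heading=342, draw]
    LT 120: heading 342 -> 102
  ]
]
BK 20: (20.756,-4.078) -> (24.914,-23.641) [heading=102, draw]
RT 90: heading 102 -> 12
FD 20: (24.914,-23.641) -> (44.477,-19.482) [heading=12, draw]
Final: pos=(44.477,-19.482), heading=12, 13 segment(s) drawn
Segments drawn: 13

Answer: 13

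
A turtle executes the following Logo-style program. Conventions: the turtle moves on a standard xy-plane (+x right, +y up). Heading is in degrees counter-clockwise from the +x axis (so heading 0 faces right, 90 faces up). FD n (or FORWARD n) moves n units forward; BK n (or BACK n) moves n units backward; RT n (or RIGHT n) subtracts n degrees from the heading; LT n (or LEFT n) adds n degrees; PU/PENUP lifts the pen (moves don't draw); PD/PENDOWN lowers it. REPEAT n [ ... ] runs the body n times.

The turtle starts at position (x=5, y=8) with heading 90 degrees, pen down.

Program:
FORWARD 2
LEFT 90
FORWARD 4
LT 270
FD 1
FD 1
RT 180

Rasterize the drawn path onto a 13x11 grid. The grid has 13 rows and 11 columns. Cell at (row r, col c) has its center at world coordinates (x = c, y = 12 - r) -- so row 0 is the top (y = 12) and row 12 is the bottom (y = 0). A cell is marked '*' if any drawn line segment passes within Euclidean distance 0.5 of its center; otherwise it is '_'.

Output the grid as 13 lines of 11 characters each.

Segment 0: (5,8) -> (5,10)
Segment 1: (5,10) -> (1,10)
Segment 2: (1,10) -> (1,11)
Segment 3: (1,11) -> (1,12)

Answer: _*_________
_*_________
_*****_____
_____*_____
_____*_____
___________
___________
___________
___________
___________
___________
___________
___________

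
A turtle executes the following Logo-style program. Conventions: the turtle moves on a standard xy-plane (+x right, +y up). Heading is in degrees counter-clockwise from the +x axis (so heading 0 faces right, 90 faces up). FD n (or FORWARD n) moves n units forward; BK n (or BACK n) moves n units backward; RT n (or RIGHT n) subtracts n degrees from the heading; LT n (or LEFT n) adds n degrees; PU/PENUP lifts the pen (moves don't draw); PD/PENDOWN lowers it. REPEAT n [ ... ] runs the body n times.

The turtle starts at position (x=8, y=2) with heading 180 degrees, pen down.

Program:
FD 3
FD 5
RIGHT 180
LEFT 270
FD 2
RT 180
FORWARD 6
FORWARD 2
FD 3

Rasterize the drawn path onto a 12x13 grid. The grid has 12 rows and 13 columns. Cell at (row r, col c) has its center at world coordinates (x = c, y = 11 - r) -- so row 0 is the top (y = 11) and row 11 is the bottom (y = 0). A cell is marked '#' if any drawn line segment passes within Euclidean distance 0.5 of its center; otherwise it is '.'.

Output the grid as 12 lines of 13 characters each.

Segment 0: (8,2) -> (5,2)
Segment 1: (5,2) -> (0,2)
Segment 2: (0,2) -> (-0,0)
Segment 3: (-0,0) -> (0,6)
Segment 4: (0,6) -> (0,8)
Segment 5: (0,8) -> (0,11)

Answer: #............
#............
#............
#............
#............
#............
#............
#............
#............
#########....
#............
#............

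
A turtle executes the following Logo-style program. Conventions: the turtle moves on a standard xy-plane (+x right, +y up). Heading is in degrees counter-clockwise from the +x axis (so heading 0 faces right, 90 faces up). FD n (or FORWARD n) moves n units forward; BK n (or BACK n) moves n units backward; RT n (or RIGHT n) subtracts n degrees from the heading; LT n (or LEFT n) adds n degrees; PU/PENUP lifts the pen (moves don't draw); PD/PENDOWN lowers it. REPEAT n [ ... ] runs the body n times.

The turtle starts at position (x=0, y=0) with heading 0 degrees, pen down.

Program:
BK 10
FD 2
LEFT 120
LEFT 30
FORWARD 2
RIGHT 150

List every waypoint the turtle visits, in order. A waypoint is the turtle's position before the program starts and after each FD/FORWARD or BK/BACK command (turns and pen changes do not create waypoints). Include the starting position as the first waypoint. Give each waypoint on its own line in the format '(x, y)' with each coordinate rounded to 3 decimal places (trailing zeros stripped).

Executing turtle program step by step:
Start: pos=(0,0), heading=0, pen down
BK 10: (0,0) -> (-10,0) [heading=0, draw]
FD 2: (-10,0) -> (-8,0) [heading=0, draw]
LT 120: heading 0 -> 120
LT 30: heading 120 -> 150
FD 2: (-8,0) -> (-9.732,1) [heading=150, draw]
RT 150: heading 150 -> 0
Final: pos=(-9.732,1), heading=0, 3 segment(s) drawn
Waypoints (4 total):
(0, 0)
(-10, 0)
(-8, 0)
(-9.732, 1)

Answer: (0, 0)
(-10, 0)
(-8, 0)
(-9.732, 1)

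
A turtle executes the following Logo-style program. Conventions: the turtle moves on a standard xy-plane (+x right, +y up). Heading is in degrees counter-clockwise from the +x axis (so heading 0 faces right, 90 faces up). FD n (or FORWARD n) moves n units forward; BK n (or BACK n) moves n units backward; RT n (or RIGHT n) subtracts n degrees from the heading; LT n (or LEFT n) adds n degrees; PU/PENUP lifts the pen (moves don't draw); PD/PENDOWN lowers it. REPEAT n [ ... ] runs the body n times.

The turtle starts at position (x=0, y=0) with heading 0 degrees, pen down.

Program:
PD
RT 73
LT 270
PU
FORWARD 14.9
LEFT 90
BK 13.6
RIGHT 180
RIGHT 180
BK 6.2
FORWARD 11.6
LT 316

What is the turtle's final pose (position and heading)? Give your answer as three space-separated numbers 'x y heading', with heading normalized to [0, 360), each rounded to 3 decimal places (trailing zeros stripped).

Answer: -16.646 3.485 243

Derivation:
Executing turtle program step by step:
Start: pos=(0,0), heading=0, pen down
PD: pen down
RT 73: heading 0 -> 287
LT 270: heading 287 -> 197
PU: pen up
FD 14.9: (0,0) -> (-14.249,-4.356) [heading=197, move]
LT 90: heading 197 -> 287
BK 13.6: (-14.249,-4.356) -> (-18.225,8.649) [heading=287, move]
RT 180: heading 287 -> 107
RT 180: heading 107 -> 287
BK 6.2: (-18.225,8.649) -> (-20.038,14.578) [heading=287, move]
FD 11.6: (-20.038,14.578) -> (-16.646,3.485) [heading=287, move]
LT 316: heading 287 -> 243
Final: pos=(-16.646,3.485), heading=243, 0 segment(s) drawn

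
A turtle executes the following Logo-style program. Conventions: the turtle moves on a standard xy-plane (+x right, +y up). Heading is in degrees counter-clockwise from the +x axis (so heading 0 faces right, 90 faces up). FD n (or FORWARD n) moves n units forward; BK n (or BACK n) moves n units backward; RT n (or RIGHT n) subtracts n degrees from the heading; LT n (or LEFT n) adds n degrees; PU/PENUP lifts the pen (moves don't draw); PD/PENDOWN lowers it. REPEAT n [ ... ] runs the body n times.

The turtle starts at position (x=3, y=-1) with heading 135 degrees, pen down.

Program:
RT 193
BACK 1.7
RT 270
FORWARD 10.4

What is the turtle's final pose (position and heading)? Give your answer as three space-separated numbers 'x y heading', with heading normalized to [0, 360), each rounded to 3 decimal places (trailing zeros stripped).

Executing turtle program step by step:
Start: pos=(3,-1), heading=135, pen down
RT 193: heading 135 -> 302
BK 1.7: (3,-1) -> (2.099,0.442) [heading=302, draw]
RT 270: heading 302 -> 32
FD 10.4: (2.099,0.442) -> (10.919,5.953) [heading=32, draw]
Final: pos=(10.919,5.953), heading=32, 2 segment(s) drawn

Answer: 10.919 5.953 32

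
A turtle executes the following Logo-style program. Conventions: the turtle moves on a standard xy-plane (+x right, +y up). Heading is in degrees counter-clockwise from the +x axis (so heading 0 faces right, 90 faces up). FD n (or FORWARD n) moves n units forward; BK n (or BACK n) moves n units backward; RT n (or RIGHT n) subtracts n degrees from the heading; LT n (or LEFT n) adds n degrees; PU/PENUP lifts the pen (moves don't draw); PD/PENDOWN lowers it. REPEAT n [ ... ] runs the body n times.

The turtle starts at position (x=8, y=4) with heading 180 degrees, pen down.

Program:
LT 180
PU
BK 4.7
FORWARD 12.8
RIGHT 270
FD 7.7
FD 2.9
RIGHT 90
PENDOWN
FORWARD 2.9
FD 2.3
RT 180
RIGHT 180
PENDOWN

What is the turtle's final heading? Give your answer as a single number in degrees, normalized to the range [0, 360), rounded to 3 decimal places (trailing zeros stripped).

Answer: 0

Derivation:
Executing turtle program step by step:
Start: pos=(8,4), heading=180, pen down
LT 180: heading 180 -> 0
PU: pen up
BK 4.7: (8,4) -> (3.3,4) [heading=0, move]
FD 12.8: (3.3,4) -> (16.1,4) [heading=0, move]
RT 270: heading 0 -> 90
FD 7.7: (16.1,4) -> (16.1,11.7) [heading=90, move]
FD 2.9: (16.1,11.7) -> (16.1,14.6) [heading=90, move]
RT 90: heading 90 -> 0
PD: pen down
FD 2.9: (16.1,14.6) -> (19,14.6) [heading=0, draw]
FD 2.3: (19,14.6) -> (21.3,14.6) [heading=0, draw]
RT 180: heading 0 -> 180
RT 180: heading 180 -> 0
PD: pen down
Final: pos=(21.3,14.6), heading=0, 2 segment(s) drawn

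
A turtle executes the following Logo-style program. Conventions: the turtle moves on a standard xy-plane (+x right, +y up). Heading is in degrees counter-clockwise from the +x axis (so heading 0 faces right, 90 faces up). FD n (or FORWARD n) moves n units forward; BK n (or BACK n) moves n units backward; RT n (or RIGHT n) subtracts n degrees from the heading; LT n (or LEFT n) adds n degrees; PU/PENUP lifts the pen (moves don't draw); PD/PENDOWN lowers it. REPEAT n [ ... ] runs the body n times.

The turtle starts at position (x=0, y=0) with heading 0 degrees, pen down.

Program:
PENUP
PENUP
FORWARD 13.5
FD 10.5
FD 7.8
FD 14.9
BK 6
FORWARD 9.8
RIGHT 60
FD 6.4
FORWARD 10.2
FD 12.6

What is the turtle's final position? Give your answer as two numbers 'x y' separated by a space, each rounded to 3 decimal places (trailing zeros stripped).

Answer: 65.1 -25.288

Derivation:
Executing turtle program step by step:
Start: pos=(0,0), heading=0, pen down
PU: pen up
PU: pen up
FD 13.5: (0,0) -> (13.5,0) [heading=0, move]
FD 10.5: (13.5,0) -> (24,0) [heading=0, move]
FD 7.8: (24,0) -> (31.8,0) [heading=0, move]
FD 14.9: (31.8,0) -> (46.7,0) [heading=0, move]
BK 6: (46.7,0) -> (40.7,0) [heading=0, move]
FD 9.8: (40.7,0) -> (50.5,0) [heading=0, move]
RT 60: heading 0 -> 300
FD 6.4: (50.5,0) -> (53.7,-5.543) [heading=300, move]
FD 10.2: (53.7,-5.543) -> (58.8,-14.376) [heading=300, move]
FD 12.6: (58.8,-14.376) -> (65.1,-25.288) [heading=300, move]
Final: pos=(65.1,-25.288), heading=300, 0 segment(s) drawn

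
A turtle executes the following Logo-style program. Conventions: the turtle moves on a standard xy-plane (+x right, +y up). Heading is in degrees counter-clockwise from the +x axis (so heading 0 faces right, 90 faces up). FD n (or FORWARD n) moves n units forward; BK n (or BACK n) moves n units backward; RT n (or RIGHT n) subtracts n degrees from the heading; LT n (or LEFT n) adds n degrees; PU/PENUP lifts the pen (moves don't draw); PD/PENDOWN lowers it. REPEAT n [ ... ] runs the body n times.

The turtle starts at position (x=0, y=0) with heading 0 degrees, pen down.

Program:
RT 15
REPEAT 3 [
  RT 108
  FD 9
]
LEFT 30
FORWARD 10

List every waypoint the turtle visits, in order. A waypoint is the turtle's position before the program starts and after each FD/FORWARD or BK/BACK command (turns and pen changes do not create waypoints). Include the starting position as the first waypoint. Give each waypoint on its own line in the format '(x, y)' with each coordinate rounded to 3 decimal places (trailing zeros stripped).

Answer: (0, 0)
(-4.902, -7.548)
(-10.566, -0.554)
(-2.163, 2.672)
(4.13, 10.443)

Derivation:
Executing turtle program step by step:
Start: pos=(0,0), heading=0, pen down
RT 15: heading 0 -> 345
REPEAT 3 [
  -- iteration 1/3 --
  RT 108: heading 345 -> 237
  FD 9: (0,0) -> (-4.902,-7.548) [heading=237, draw]
  -- iteration 2/3 --
  RT 108: heading 237 -> 129
  FD 9: (-4.902,-7.548) -> (-10.566,-0.554) [heading=129, draw]
  -- iteration 3/3 --
  RT 108: heading 129 -> 21
  FD 9: (-10.566,-0.554) -> (-2.163,2.672) [heading=21, draw]
]
LT 30: heading 21 -> 51
FD 10: (-2.163,2.672) -> (4.13,10.443) [heading=51, draw]
Final: pos=(4.13,10.443), heading=51, 4 segment(s) drawn
Waypoints (5 total):
(0, 0)
(-4.902, -7.548)
(-10.566, -0.554)
(-2.163, 2.672)
(4.13, 10.443)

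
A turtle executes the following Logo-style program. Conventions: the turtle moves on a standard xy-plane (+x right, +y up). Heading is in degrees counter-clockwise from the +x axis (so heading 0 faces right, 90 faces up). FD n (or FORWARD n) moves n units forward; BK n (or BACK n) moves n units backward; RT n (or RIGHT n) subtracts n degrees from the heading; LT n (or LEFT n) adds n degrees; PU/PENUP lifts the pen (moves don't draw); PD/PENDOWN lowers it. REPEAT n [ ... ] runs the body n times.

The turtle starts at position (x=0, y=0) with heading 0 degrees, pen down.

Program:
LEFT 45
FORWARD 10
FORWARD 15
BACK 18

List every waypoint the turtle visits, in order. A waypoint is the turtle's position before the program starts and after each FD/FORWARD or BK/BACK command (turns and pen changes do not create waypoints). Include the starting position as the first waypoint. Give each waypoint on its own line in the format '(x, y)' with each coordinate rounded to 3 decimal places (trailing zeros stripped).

Executing turtle program step by step:
Start: pos=(0,0), heading=0, pen down
LT 45: heading 0 -> 45
FD 10: (0,0) -> (7.071,7.071) [heading=45, draw]
FD 15: (7.071,7.071) -> (17.678,17.678) [heading=45, draw]
BK 18: (17.678,17.678) -> (4.95,4.95) [heading=45, draw]
Final: pos=(4.95,4.95), heading=45, 3 segment(s) drawn
Waypoints (4 total):
(0, 0)
(7.071, 7.071)
(17.678, 17.678)
(4.95, 4.95)

Answer: (0, 0)
(7.071, 7.071)
(17.678, 17.678)
(4.95, 4.95)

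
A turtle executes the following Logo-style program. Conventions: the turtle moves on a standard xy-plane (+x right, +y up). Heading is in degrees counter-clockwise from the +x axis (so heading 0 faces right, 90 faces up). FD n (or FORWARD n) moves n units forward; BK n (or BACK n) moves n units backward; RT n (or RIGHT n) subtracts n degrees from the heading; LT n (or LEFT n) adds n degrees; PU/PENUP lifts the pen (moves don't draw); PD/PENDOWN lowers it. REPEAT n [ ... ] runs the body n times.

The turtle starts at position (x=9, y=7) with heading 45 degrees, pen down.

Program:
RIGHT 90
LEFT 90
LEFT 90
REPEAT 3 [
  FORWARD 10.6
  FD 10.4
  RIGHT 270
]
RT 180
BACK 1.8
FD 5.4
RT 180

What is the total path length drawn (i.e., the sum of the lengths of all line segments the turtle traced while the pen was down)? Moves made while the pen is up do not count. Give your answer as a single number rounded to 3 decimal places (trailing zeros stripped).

Executing turtle program step by step:
Start: pos=(9,7), heading=45, pen down
RT 90: heading 45 -> 315
LT 90: heading 315 -> 45
LT 90: heading 45 -> 135
REPEAT 3 [
  -- iteration 1/3 --
  FD 10.6: (9,7) -> (1.505,14.495) [heading=135, draw]
  FD 10.4: (1.505,14.495) -> (-5.849,21.849) [heading=135, draw]
  RT 270: heading 135 -> 225
  -- iteration 2/3 --
  FD 10.6: (-5.849,21.849) -> (-13.345,14.354) [heading=225, draw]
  FD 10.4: (-13.345,14.354) -> (-20.698,7) [heading=225, draw]
  RT 270: heading 225 -> 315
  -- iteration 3/3 --
  FD 10.6: (-20.698,7) -> (-13.203,-0.495) [heading=315, draw]
  FD 10.4: (-13.203,-0.495) -> (-5.849,-7.849) [heading=315, draw]
  RT 270: heading 315 -> 45
]
RT 180: heading 45 -> 225
BK 1.8: (-5.849,-7.849) -> (-4.576,-6.576) [heading=225, draw]
FD 5.4: (-4.576,-6.576) -> (-8.395,-10.395) [heading=225, draw]
RT 180: heading 225 -> 45
Final: pos=(-8.395,-10.395), heading=45, 8 segment(s) drawn

Segment lengths:
  seg 1: (9,7) -> (1.505,14.495), length = 10.6
  seg 2: (1.505,14.495) -> (-5.849,21.849), length = 10.4
  seg 3: (-5.849,21.849) -> (-13.345,14.354), length = 10.6
  seg 4: (-13.345,14.354) -> (-20.698,7), length = 10.4
  seg 5: (-20.698,7) -> (-13.203,-0.495), length = 10.6
  seg 6: (-13.203,-0.495) -> (-5.849,-7.849), length = 10.4
  seg 7: (-5.849,-7.849) -> (-4.576,-6.576), length = 1.8
  seg 8: (-4.576,-6.576) -> (-8.395,-10.395), length = 5.4
Total = 70.2

Answer: 70.2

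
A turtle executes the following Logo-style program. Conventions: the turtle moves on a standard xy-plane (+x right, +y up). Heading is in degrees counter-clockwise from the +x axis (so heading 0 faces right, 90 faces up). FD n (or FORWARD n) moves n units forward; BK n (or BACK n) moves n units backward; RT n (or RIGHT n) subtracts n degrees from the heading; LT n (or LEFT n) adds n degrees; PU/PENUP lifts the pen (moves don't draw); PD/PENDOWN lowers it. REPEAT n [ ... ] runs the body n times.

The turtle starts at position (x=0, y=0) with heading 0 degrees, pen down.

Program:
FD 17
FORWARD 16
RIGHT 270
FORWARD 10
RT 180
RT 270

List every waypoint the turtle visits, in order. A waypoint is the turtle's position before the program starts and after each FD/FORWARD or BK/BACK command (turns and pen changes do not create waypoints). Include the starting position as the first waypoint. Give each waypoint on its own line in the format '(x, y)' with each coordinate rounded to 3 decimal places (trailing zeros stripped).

Executing turtle program step by step:
Start: pos=(0,0), heading=0, pen down
FD 17: (0,0) -> (17,0) [heading=0, draw]
FD 16: (17,0) -> (33,0) [heading=0, draw]
RT 270: heading 0 -> 90
FD 10: (33,0) -> (33,10) [heading=90, draw]
RT 180: heading 90 -> 270
RT 270: heading 270 -> 0
Final: pos=(33,10), heading=0, 3 segment(s) drawn
Waypoints (4 total):
(0, 0)
(17, 0)
(33, 0)
(33, 10)

Answer: (0, 0)
(17, 0)
(33, 0)
(33, 10)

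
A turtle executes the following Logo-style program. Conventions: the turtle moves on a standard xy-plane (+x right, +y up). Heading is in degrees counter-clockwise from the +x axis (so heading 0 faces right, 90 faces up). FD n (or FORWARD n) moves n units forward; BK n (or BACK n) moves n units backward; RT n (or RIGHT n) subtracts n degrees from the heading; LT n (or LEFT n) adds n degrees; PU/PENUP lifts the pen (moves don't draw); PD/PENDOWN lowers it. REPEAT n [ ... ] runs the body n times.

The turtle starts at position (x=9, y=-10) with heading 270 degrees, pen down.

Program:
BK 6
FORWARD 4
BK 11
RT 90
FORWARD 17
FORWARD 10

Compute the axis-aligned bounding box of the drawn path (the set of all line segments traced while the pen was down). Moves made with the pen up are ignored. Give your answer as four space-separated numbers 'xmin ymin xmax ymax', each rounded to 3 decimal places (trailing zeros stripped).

Answer: -18 -10 9 3

Derivation:
Executing turtle program step by step:
Start: pos=(9,-10), heading=270, pen down
BK 6: (9,-10) -> (9,-4) [heading=270, draw]
FD 4: (9,-4) -> (9,-8) [heading=270, draw]
BK 11: (9,-8) -> (9,3) [heading=270, draw]
RT 90: heading 270 -> 180
FD 17: (9,3) -> (-8,3) [heading=180, draw]
FD 10: (-8,3) -> (-18,3) [heading=180, draw]
Final: pos=(-18,3), heading=180, 5 segment(s) drawn

Segment endpoints: x in {-18, -8, 9, 9, 9}, y in {-10, -8, -4, 3, 3, 3}
xmin=-18, ymin=-10, xmax=9, ymax=3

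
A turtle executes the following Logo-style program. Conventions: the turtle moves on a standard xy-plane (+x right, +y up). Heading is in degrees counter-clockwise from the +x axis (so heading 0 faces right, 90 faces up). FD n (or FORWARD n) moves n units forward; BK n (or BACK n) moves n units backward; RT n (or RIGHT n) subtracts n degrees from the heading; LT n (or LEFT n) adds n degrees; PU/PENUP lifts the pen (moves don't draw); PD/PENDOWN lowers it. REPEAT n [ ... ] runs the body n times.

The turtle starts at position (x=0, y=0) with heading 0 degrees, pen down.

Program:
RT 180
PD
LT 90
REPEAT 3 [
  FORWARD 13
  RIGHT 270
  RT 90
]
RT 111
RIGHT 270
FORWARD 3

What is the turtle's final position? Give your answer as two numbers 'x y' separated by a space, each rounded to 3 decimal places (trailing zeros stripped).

Executing turtle program step by step:
Start: pos=(0,0), heading=0, pen down
RT 180: heading 0 -> 180
PD: pen down
LT 90: heading 180 -> 270
REPEAT 3 [
  -- iteration 1/3 --
  FD 13: (0,0) -> (0,-13) [heading=270, draw]
  RT 270: heading 270 -> 0
  RT 90: heading 0 -> 270
  -- iteration 2/3 --
  FD 13: (0,-13) -> (0,-26) [heading=270, draw]
  RT 270: heading 270 -> 0
  RT 90: heading 0 -> 270
  -- iteration 3/3 --
  FD 13: (0,-26) -> (0,-39) [heading=270, draw]
  RT 270: heading 270 -> 0
  RT 90: heading 0 -> 270
]
RT 111: heading 270 -> 159
RT 270: heading 159 -> 249
FD 3: (0,-39) -> (-1.075,-41.801) [heading=249, draw]
Final: pos=(-1.075,-41.801), heading=249, 4 segment(s) drawn

Answer: -1.075 -41.801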